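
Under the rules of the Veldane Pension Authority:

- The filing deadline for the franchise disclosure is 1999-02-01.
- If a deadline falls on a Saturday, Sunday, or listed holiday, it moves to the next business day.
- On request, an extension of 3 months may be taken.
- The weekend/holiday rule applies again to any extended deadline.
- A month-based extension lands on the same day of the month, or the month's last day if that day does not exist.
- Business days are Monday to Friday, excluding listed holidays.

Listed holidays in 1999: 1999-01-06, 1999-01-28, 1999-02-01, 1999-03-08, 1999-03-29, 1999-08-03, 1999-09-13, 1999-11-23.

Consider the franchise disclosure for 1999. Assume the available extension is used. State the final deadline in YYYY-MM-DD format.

The stated deadline is 1999-02-01.
Because 1999-02-01 is a listed holiday, the deadline becomes 1999-02-02 (Tuesday).
The 3 months extension carries 1999-02-02 to 1999-05-02.
1999-05-02 is a Sunday; the next business day is 1999-05-03 (Monday).
So the filing is due 1999-05-03.

1999-05-03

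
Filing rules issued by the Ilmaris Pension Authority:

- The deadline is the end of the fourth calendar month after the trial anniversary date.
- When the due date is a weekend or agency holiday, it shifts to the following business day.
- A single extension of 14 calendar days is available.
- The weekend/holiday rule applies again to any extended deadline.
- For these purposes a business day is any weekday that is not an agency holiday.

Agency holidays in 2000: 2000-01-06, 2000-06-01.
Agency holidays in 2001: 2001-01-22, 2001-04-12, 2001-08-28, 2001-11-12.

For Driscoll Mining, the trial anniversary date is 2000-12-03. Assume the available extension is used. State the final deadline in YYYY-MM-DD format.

2001-05-14

4 months after 2000-12-03 falls in April 2001; the last day of that month is 2001-04-30.
2001-04-30 falls on a Monday, which is a business day, so no adjustment is needed.
Add the 14 calendar-day extension to 2001-04-30: 2001-05-14.
Since 2001-05-14 is a Monday and not a holiday, the date is unchanged.
Deadline: 2001-05-14.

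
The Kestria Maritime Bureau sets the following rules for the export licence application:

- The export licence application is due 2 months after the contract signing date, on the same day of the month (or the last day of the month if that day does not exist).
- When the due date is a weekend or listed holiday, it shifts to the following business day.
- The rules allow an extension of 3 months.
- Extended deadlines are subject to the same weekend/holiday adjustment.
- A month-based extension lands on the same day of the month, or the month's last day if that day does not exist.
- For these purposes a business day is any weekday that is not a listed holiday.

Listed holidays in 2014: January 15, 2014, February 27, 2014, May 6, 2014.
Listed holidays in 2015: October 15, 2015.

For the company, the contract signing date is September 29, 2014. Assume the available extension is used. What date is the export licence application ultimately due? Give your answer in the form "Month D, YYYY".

Moving 2 months forward from September 29, 2014 on the corresponding day gives November 29, 2014.
November 29, 2014 falls on a Saturday. Rolling to the next business day gives December 1, 2014, a Monday.
The 3 months extension carries December 1, 2014 to March 1, 2015.
March 1, 2015 is a Sunday, so it moves to the next business day, March 2, 2015 (Monday).
The final due date is March 2, 2015.

March 2, 2015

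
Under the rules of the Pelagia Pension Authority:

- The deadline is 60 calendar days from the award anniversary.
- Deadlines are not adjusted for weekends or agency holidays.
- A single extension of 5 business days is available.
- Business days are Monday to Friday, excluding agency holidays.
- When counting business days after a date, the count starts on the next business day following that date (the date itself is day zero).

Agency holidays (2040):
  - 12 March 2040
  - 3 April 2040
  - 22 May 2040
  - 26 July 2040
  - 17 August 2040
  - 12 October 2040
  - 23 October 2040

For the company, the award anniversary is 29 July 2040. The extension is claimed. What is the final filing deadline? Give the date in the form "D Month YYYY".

60 calendar days after 29 July 2040 is 27 September 2040.
27 September 2040 falls on a Thursday. The rules make no weekend/holiday allowance, so it remains 27 September 2040.
The 5-business-day extension runs from 27 September 2040 to 4 October 2040.
No adjustment is made for weekends or holidays, so 4 October 2040 stands.
Final deadline: 4 October 2040.

4 October 2040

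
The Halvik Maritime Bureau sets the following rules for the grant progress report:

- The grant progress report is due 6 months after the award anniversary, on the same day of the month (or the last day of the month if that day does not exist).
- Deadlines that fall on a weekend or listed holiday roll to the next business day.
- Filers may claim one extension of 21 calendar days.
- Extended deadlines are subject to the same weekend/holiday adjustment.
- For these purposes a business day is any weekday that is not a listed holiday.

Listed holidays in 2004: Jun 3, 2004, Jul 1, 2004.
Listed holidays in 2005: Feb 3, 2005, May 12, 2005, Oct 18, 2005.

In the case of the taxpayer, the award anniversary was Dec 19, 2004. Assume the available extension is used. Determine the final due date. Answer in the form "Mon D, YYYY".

Jul 11, 2005

Moving 6 months forward from Dec 19, 2004 on the corresponding day gives Jun 19, 2005.
Jun 19, 2005 is a Sunday, so it moves to the next business day, Jun 20, 2005 (Monday).
With the 21-day extension, Jun 20, 2005 becomes Jul 11, 2005.
Since Jul 11, 2005 is a Monday and not a holiday, the date is unchanged.
Final deadline: Jul 11, 2005.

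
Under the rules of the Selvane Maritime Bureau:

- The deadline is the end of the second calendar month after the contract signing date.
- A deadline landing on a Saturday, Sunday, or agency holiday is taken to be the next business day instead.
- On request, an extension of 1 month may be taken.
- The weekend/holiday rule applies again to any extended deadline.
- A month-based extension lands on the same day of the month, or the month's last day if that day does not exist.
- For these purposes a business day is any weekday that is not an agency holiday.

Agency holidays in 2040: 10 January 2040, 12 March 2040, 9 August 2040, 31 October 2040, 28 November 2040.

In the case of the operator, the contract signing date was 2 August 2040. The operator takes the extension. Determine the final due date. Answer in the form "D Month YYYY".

2 months after 2 August 2040 is October 2040; that month ends on 31 October 2040.
Because 31 October 2040 is a listed holiday, the deadline becomes 1 November 2040 (Thursday).
The 1 month extension carries 1 November 2040 to 1 December 2040.
1 December 2040 is a Saturday, so it moves to the next business day, 3 December 2040 (Monday).
The final due date is 3 December 2040.

3 December 2040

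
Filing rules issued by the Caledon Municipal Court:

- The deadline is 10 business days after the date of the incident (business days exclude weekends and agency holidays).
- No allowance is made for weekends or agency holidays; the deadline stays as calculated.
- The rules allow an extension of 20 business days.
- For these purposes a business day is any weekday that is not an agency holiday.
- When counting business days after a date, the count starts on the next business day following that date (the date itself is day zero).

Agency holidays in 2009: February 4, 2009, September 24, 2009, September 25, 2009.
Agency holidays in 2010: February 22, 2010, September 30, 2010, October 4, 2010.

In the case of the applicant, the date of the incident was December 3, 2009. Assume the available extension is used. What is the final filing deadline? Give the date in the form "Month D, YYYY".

January 14, 2010

Starting the day after December 3, 2009 and counting 10 business days lands on December 17, 2009.
December 17, 2009 is a Thursday; no weekend or holiday adjustment applies.
Applying the 20-business-day extension: 20 business days after December 17, 2009 is January 14, 2010.
No adjustment is made for weekends or holidays, so January 14, 2010 stands.
Final deadline: January 14, 2010.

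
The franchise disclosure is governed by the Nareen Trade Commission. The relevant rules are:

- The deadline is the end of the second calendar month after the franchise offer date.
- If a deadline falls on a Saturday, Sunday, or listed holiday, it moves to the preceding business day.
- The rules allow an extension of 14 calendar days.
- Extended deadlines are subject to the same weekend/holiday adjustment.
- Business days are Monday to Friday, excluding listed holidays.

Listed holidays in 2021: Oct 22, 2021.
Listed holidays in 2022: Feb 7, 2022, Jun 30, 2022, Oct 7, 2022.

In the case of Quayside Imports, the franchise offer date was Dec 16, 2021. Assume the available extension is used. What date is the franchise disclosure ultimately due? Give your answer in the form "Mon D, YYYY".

2 months after Dec 16, 2021 falls in February 2022; the last day of that month is Feb 28, 2022.
Feb 28, 2022 (Monday) is already a business day.
Add the 14 calendar-day extension to Feb 28, 2022: Mar 14, 2022.
Mar 14, 2022 is a Monday and not a listed holiday, so it stands.
So the filing is due Mar 14, 2022.

Mar 14, 2022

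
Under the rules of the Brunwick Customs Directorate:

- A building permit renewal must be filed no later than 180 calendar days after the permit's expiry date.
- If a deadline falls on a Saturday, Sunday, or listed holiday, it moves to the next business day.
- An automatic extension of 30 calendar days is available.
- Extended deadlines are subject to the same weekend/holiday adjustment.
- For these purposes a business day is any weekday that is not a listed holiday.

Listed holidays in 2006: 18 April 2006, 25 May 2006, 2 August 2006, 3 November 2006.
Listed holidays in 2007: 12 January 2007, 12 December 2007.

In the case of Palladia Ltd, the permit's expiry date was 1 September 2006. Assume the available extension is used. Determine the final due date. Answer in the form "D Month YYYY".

30 March 2007

From 1 September 2006, 180 calendar days later is 28 February 2007.
28 February 2007 falls on a Wednesday, which is a business day, so no adjustment is needed.
Applying the 30-calendar-day extension: 28 February 2007 + 30 days = 30 March 2007.
30 March 2007 falls on a Friday, which is a business day, so no adjustment is needed.
Deadline: 30 March 2007.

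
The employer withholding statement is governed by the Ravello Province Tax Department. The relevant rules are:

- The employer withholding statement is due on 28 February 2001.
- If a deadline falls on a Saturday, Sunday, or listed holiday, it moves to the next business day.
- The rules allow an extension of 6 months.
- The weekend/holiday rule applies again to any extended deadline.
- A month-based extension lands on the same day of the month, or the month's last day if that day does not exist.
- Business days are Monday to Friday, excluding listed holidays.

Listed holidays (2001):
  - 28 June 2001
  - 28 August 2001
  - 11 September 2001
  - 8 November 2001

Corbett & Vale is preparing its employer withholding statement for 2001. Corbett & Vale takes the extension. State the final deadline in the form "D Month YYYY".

The stated deadline is 28 February 2001.
Since 28 February 2001 is a Wednesday and not a holiday, the date is unchanged.
Add 6 months to 28 February 2001: 28 August 2001.
28 August 2001 falls on a listed holiday. Rolling to the next business day gives 29 August 2001, a Wednesday.
Deadline: 29 August 2001.

29 August 2001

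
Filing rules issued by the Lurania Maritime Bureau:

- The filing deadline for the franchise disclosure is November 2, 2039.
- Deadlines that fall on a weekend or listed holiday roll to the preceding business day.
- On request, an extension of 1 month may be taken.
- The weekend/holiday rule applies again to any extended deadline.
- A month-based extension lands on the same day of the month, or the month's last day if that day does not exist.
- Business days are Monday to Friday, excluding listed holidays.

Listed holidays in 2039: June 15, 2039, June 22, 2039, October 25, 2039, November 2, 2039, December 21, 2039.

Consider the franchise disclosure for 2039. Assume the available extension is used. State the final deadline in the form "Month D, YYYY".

The stated deadline is November 2, 2039.
November 2, 2039 is a listed holiday; the preceding business day is November 1, 2039 (Tuesday).
Add 1 month to November 1, 2039: December 1, 2039.
December 1, 2039 (Thursday) is already a business day.
So the filing is due December 1, 2039.

December 1, 2039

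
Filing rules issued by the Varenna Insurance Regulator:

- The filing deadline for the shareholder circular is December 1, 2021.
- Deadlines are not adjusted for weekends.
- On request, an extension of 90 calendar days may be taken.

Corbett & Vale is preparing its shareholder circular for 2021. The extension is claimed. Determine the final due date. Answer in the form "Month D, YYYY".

March 1, 2022

Start from the fixed due date, December 1, 2021.
No adjustment is made for weekends or holidays, so December 1, 2021 stands.
Applying the 90-calendar-day extension: December 1, 2021 + 90 days = March 1, 2022.
No adjustment is made for weekends or holidays, so March 1, 2022 stands.
The final due date is March 1, 2022.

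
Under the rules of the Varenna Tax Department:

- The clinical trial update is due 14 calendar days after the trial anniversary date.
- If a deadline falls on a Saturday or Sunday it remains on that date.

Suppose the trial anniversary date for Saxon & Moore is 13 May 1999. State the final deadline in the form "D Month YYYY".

From 13 May 1999, 14 calendar days later is 27 May 1999.
No adjustment is made for weekends or holidays, so 27 May 1999 stands.
Final deadline: 27 May 1999.

27 May 1999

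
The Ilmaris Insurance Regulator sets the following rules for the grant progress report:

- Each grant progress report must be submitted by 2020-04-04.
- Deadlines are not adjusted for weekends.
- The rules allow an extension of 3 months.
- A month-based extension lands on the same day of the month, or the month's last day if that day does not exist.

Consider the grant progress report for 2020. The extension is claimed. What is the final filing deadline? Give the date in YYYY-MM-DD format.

Start from the fixed due date, 2020-04-04.
2020-04-04 is a Saturday; no weekend or holiday adjustment applies.
Applying the 3 months extension: 3 months after 2020-04-04 is 2020-07-04.
No adjustment is made for weekends or holidays, so 2020-07-04 stands.
Deadline: 2020-07-04.

2020-07-04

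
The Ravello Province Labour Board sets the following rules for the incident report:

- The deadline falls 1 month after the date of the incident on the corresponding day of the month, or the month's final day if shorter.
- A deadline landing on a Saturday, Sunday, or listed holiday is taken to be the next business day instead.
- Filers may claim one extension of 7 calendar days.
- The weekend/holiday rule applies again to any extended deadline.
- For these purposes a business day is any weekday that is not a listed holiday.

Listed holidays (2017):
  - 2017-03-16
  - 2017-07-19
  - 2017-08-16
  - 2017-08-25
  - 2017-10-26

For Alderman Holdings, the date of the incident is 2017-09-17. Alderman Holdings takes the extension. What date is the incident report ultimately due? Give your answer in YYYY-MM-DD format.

2017-10-24

1 month after 2017-09-17, on the same day of the month, is 2017-10-17.
2017-10-17 is a Tuesday and not a listed holiday, so it stands.
Add the 7 calendar-day extension to 2017-10-17: 2017-10-24.
2017-10-24 is a Tuesday and not a listed holiday, so it stands.
Final deadline: 2017-10-24.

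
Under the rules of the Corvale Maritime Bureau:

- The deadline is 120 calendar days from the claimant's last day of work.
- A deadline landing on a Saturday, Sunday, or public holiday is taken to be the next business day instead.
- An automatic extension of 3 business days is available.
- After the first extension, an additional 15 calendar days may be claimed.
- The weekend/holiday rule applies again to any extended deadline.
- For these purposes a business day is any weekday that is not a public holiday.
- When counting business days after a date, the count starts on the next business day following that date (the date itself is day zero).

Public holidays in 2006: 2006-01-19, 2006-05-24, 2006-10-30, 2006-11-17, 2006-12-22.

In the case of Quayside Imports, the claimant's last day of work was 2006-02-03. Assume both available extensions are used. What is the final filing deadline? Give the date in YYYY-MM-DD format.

2006-06-23

Adding 120 calendar days to 2006-02-03 gives 2006-06-03.
2006-06-03 is a Saturday; the next business day is 2006-06-05 (Monday).
Applying the 3-business-day extension: 3 business days after 2006-06-05 is 2006-06-08.
2006-06-08 falls on a Thursday, which is a business day, so no adjustment is needed.
With the 15-day extension, 2006-06-08 becomes 2006-06-23.
2006-06-23 is a Friday and not a listed holiday, so it stands.
So the filing is due 2006-06-23.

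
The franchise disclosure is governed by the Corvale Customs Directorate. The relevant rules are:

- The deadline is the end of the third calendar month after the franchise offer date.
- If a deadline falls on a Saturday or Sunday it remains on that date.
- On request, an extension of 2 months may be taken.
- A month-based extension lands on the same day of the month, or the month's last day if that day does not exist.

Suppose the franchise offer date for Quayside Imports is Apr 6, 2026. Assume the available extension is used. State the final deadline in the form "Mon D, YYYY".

3 months after Apr 6, 2026 is July 2026; that month ends on Jul 31, 2026.
No adjustment is made for weekends or holidays, so Jul 31, 2026 stands.
Applying the 2 months extension: 2 months after Jul 31, 2026 is Sep 30, 2026 (day 31 does not exist in September, so the month's last day is used).
No adjustment is made for weekends or holidays, so Sep 30, 2026 stands.
Deadline: Sep 30, 2026.

Sep 30, 2026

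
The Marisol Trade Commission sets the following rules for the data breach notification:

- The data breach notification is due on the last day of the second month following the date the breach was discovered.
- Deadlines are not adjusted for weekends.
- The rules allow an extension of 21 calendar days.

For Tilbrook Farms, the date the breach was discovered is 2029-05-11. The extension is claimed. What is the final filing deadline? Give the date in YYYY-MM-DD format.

The second month after 2029-05-11 is July 2029, whose last day is 2029-07-31.
No adjustment is made for weekends or holidays, so 2029-07-31 stands.
Add the 21 calendar-day extension to 2029-07-31: 2029-08-21.
2029-08-21 is a Tuesday; no weekend or holiday adjustment applies.
The final due date is 2029-08-21.

2029-08-21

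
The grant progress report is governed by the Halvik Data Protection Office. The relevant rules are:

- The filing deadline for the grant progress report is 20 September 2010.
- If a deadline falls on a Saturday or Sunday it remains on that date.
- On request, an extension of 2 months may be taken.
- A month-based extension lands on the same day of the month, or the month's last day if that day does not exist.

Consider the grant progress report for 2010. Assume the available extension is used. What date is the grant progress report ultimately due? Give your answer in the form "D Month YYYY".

The stated deadline is 20 September 2010.
20 September 2010 is a Monday; no weekend or holiday adjustment applies.
Applying the 2 months extension: 2 months after 20 September 2010 is 20 November 2010.
No adjustment is made for weekends or holidays, so 20 November 2010 stands.
Deadline: 20 November 2010.

20 November 2010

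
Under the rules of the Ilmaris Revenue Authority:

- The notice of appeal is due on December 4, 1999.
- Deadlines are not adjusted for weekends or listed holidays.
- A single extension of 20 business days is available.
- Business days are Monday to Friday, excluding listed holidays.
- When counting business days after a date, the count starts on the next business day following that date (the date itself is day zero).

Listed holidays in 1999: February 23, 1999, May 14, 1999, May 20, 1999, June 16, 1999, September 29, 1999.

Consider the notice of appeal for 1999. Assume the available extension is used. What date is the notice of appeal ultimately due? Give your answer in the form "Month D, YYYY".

December 31, 1999

Start from the fixed due date, December 4, 1999.
December 4, 1999 is a Saturday; no weekend or holiday adjustment applies.
The 20-business-day extension runs from December 4, 1999 to December 31, 1999.
No adjustment is made for weekends or holidays, so December 31, 1999 stands.
Deadline: December 31, 1999.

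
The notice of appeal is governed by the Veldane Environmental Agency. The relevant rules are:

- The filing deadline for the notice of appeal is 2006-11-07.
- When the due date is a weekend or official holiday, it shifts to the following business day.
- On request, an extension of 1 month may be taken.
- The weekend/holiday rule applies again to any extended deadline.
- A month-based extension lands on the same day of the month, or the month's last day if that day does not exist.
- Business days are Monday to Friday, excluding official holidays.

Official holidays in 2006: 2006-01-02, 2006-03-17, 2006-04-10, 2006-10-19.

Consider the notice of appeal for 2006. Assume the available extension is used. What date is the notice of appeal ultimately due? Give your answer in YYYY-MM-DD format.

2006-12-07

The statutory due date is 2006-11-07.
2006-11-07 (Tuesday) is already a business day.
Applying the 1 month extension: 1 month after 2006-11-07 is 2006-12-07.
2006-12-07 (Thursday) is already a business day.
The final due date is 2006-12-07.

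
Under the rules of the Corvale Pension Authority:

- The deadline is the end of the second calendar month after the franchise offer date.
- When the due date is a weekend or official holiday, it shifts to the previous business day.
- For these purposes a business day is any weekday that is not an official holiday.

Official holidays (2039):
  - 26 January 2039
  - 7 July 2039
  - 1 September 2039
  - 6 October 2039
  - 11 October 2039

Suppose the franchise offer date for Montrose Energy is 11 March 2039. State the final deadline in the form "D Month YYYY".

2 months after 11 March 2039 is May 2039; that month ends on 31 May 2039.
31 May 2039 falls on a Tuesday, which is a business day, so no adjustment is needed.
The final due date is 31 May 2039.

31 May 2039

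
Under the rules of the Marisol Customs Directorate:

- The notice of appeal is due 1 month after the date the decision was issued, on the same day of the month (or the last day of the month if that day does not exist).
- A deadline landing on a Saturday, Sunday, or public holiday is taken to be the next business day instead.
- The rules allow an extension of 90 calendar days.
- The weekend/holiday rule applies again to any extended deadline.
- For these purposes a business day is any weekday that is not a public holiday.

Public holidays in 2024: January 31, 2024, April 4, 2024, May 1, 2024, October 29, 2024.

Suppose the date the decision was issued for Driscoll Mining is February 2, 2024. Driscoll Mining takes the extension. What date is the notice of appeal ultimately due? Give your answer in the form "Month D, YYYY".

Moving 1 month forward from February 2, 2024 on the corresponding day gives March 2, 2024.
March 2, 2024 is a Saturday, so it moves to the next business day, March 4, 2024 (Monday).
Add the 90 calendar-day extension to March 4, 2024: June 2, 2024.
June 2, 2024 is a Sunday; the next business day is June 3, 2024 (Monday).
The final due date is June 3, 2024.

June 3, 2024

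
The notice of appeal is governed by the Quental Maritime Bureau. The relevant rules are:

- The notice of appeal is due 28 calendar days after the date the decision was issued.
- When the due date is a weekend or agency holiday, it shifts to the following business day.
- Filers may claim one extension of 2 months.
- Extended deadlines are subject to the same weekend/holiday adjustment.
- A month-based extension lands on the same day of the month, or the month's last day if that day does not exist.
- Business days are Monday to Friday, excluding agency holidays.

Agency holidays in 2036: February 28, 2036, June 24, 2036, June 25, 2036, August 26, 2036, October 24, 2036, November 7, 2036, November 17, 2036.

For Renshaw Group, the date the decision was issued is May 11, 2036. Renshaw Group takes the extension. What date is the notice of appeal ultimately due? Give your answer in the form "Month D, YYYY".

From May 11, 2036, 28 calendar days later is June 8, 2036.
Because June 8, 2036 is a Sunday, the deadline becomes June 9, 2036 (Monday).
The 2 months extension carries June 9, 2036 to August 9, 2036.
August 9, 2036 is a Saturday, so it moves to the next business day, August 11, 2036 (Monday).
Deadline: August 11, 2036.

August 11, 2036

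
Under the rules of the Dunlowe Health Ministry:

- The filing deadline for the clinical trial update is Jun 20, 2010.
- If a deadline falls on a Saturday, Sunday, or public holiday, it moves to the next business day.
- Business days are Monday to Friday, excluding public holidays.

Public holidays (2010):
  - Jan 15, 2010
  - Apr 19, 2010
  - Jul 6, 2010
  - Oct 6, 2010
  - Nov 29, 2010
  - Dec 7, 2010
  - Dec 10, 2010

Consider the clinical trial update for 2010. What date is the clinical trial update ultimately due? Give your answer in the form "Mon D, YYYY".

Jun 21, 2010

Start from the fixed due date, Jun 20, 2010.
Jun 20, 2010 falls on a Sunday. Rolling to the next business day gives Jun 21, 2010, a Monday.
So the filing is due Jun 21, 2010.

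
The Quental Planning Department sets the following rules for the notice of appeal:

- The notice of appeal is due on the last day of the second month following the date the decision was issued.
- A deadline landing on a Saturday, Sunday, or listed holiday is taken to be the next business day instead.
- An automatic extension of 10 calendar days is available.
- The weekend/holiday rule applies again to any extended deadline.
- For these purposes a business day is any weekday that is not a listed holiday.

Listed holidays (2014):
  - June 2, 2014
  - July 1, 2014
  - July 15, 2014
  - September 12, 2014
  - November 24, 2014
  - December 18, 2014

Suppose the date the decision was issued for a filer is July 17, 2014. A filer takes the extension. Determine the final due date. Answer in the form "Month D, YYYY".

2 months after July 17, 2014 is September 2014; that month ends on September 30, 2014.
September 30, 2014 falls on a Tuesday, which is a business day, so no adjustment is needed.
Applying the 10-calendar-day extension: September 30, 2014 + 10 days = October 10, 2014.
October 10, 2014 (Friday) is already a business day.
The final due date is October 10, 2014.

October 10, 2014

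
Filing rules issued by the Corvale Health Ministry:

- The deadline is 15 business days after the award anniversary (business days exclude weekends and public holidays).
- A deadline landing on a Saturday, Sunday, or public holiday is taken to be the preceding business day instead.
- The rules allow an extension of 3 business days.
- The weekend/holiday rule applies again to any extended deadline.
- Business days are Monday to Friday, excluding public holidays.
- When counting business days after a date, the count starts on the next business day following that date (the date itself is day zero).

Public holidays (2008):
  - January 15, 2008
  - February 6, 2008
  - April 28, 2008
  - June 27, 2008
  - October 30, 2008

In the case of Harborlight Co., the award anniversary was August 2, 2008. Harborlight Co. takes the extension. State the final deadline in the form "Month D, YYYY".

Starting the day after August 2, 2008 and counting 15 business days lands on August 22, 2008.
Since August 22, 2008 is a Friday and not a holiday, the date is unchanged.
Applying the 3-business-day extension: 3 business days after August 22, 2008 is August 27, 2008.
August 27, 2008 is a Wednesday and not a listed holiday, so it stands.
Final deadline: August 27, 2008.

August 27, 2008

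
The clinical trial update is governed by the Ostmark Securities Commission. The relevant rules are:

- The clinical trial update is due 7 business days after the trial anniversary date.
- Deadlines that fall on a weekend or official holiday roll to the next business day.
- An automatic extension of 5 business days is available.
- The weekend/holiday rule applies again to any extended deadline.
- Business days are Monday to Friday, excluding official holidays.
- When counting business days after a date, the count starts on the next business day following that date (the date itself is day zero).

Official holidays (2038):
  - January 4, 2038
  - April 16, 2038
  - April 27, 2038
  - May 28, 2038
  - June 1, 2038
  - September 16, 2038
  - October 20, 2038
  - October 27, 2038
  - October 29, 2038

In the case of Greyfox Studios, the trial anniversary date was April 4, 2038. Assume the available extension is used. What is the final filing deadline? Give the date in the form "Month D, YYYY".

Starting the day after April 4, 2038 and counting 7 business days lands on April 13, 2038.
Since April 13, 2038 is a Tuesday and not a holiday, the date is unchanged.
Counting 5 further business days from April 13, 2038 reaches April 21, 2038.
Since April 21, 2038 is a Wednesday and not a holiday, the date is unchanged.
Final deadline: April 21, 2038.

April 21, 2038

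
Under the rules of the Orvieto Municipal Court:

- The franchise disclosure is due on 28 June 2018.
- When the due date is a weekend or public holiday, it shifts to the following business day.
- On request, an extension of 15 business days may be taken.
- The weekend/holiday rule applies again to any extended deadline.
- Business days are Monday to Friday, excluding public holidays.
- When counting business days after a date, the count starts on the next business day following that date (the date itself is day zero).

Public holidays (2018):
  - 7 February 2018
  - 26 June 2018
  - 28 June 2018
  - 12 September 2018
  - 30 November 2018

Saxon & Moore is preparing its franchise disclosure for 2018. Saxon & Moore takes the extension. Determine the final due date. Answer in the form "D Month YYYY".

Start from the fixed due date, 28 June 2018.
28 June 2018 is a listed holiday, so it moves to the next business day, 29 June 2018 (Friday).
The 15-business-day extension runs from 29 June 2018 to 20 July 2018.
20 July 2018 (Friday) is already a business day.
Final deadline: 20 July 2018.

20 July 2018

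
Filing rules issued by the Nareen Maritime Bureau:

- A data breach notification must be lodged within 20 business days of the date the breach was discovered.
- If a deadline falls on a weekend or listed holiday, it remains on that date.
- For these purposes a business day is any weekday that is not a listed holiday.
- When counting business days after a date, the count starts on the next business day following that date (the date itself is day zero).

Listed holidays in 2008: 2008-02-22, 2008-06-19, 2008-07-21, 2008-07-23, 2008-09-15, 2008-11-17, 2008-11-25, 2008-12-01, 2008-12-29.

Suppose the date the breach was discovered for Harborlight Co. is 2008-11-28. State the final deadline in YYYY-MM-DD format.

Starting the day after 2008-11-28 and counting 20 business days lands on 2008-12-30.
No adjustment is made for weekends or holidays, so 2008-12-30 stands.
The final due date is 2008-12-30.

2008-12-30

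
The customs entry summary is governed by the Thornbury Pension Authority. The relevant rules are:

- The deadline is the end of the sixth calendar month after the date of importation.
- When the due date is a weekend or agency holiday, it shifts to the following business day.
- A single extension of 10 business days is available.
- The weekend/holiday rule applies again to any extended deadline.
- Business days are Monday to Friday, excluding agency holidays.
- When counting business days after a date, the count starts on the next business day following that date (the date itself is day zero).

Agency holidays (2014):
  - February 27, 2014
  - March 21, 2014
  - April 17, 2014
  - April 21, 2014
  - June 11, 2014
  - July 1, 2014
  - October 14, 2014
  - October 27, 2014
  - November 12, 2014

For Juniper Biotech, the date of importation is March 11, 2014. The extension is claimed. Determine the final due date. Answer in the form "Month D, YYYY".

October 15, 2014

6 months after March 11, 2014 falls in September 2014; the last day of that month is September 30, 2014.
Since September 30, 2014 is a Tuesday and not a holiday, the date is unchanged.
Counting 10 further business days from September 30, 2014 reaches October 15, 2014.
October 15, 2014 (Wednesday) is already a business day.
The final due date is October 15, 2014.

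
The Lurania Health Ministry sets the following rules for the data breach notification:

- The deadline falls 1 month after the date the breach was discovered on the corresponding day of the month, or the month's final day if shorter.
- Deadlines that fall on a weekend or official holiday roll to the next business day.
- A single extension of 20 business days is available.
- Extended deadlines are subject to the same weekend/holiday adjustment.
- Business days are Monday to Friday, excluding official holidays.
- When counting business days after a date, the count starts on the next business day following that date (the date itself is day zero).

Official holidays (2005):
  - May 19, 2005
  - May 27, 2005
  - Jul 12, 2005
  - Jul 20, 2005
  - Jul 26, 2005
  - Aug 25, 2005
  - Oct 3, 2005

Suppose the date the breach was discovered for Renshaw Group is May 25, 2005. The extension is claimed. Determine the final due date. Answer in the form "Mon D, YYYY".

Jul 28, 2005

1 month from May 25, 2005 is Jun 25, 2005.
Because Jun 25, 2005 is a Saturday, the deadline becomes Jun 27, 2005 (Monday).
Applying the 20-business-day extension: 20 business days after Jun 27, 2005 is Jul 28, 2005.
Jul 28, 2005 is a Thursday and not a listed holiday, so it stands.
The final due date is Jul 28, 2005.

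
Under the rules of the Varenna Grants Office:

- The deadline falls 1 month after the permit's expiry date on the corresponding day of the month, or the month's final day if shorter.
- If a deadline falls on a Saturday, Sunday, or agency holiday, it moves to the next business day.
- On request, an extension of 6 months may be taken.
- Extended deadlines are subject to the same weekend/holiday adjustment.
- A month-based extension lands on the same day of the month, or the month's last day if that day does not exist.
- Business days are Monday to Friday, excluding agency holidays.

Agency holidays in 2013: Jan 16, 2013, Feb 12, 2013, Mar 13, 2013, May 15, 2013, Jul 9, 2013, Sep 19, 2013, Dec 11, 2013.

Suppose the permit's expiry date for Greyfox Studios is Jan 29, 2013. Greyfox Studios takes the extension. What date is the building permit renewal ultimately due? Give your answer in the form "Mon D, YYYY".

Moving 1 month forward from Jan 29, 2013 on the corresponding day gives Feb 28, 2013 (day 29 does not exist in February, so the month's last day is used).
Feb 28, 2013 falls on a Thursday, which is a business day, so no adjustment is needed.
The 6 months extension carries Feb 28, 2013 to Aug 28, 2013.
Aug 28, 2013 falls on a Wednesday, which is a business day, so no adjustment is needed.
So the filing is due Aug 28, 2013.

Aug 28, 2013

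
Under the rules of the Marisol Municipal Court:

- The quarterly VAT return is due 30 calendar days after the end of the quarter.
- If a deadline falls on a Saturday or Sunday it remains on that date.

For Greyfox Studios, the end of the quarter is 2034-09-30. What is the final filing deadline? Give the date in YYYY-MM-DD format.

From 2034-09-30, 30 calendar days later is 2034-10-30.
2034-10-30 is a Monday; no weekend or holiday adjustment applies.
Deadline: 2034-10-30.

2034-10-30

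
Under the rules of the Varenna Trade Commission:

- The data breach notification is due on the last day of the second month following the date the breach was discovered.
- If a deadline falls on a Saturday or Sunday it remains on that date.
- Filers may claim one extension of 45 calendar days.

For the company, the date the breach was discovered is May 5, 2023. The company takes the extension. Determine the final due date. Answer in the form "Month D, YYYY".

The second month after May 5, 2023 is July 2023, whose last day is July 31, 2023.
No adjustment is made for weekends or holidays, so July 31, 2023 stands.
The 45-calendar-day extension moves the deadline from July 31, 2023 to September 14, 2023.
September 14, 2023 is a Thursday; no weekend or holiday adjustment applies.
The final due date is September 14, 2023.

September 14, 2023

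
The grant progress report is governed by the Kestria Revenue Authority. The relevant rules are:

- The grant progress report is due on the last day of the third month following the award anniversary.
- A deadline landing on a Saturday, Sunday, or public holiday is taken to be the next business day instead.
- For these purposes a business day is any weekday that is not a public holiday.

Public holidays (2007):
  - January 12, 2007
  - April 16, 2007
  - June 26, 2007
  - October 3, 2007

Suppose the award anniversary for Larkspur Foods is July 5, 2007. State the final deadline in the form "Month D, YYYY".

The third month after July 5, 2007 is October 2007, whose last day is October 31, 2007.
Since October 31, 2007 is a Wednesday and not a holiday, the date is unchanged.
Deadline: October 31, 2007.

October 31, 2007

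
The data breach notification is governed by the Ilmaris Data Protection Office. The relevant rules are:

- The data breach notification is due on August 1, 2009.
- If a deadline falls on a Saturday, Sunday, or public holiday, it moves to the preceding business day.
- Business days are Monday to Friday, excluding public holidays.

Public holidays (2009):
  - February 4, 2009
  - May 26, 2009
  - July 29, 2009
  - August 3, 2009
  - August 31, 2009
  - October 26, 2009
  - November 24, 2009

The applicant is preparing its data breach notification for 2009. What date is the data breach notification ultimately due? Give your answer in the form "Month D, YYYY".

July 31, 2009

The stated deadline is August 1, 2009.
August 1, 2009 falls on a Saturday. Rolling to the preceding business day gives July 31, 2009, a Friday.
Deadline: July 31, 2009.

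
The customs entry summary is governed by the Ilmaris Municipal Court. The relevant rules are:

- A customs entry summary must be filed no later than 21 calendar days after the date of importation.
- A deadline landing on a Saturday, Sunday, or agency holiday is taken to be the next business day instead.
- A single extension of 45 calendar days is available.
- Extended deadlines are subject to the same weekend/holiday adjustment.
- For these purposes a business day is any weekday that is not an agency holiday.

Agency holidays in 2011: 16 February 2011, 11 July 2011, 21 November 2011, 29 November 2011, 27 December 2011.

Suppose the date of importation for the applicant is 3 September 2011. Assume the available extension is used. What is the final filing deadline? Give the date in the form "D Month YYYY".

21 calendar days after 3 September 2011 is 24 September 2011.
24 September 2011 is a Saturday, so it moves to the next business day, 26 September 2011 (Monday).
The 45-calendar-day extension moves the deadline from 26 September 2011 to 10 November 2011.
10 November 2011 falls on a Thursday, which is a business day, so no adjustment is needed.
The final due date is 10 November 2011.

10 November 2011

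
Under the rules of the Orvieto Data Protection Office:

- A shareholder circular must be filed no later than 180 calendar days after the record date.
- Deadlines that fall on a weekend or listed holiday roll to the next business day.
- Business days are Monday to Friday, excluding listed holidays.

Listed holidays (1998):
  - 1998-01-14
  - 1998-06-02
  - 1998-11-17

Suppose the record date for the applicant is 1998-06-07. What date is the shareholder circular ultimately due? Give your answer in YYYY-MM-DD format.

1998-12-04

180 calendar days after 1998-06-07 is 1998-12-04.
Since 1998-12-04 is a Friday and not a holiday, the date is unchanged.
Deadline: 1998-12-04.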